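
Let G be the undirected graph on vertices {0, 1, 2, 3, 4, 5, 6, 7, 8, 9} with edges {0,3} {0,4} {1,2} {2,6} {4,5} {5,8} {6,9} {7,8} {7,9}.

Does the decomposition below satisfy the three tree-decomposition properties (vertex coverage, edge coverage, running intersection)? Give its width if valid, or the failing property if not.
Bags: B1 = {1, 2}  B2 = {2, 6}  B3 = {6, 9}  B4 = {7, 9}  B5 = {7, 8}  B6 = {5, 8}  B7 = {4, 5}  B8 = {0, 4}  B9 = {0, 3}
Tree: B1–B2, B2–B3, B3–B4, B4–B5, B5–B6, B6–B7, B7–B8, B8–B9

Vertex coverage: the bags together contain {0, 1, 2, 3, 4, 5, 6, 7, 8, 9}, the full vertex set. Edge coverage: each edge of G has both endpoints in at least one bag. Running intersection: for every vertex, the bags containing it form a connected subtree. All three properties hold, so this is a valid tree decomposition of width max|bag| − 1 = 1, and hence tw(G) ≤ 1.

Yes; width 1.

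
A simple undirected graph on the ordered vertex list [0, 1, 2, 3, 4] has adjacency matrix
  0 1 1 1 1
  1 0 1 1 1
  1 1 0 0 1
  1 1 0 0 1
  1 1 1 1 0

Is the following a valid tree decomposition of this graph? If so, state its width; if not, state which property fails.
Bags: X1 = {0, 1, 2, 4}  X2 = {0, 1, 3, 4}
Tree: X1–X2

Yes; width 3.

Checking the three conditions: (i) the bags cover all of {0, 1, 2, 3, 4}; (ii) for each edge, some bag contains both endpoints; (iii) the bags containing any fixed vertex form a subtree. All hold, so the decomposition is valid with width 4 − 1 = 3.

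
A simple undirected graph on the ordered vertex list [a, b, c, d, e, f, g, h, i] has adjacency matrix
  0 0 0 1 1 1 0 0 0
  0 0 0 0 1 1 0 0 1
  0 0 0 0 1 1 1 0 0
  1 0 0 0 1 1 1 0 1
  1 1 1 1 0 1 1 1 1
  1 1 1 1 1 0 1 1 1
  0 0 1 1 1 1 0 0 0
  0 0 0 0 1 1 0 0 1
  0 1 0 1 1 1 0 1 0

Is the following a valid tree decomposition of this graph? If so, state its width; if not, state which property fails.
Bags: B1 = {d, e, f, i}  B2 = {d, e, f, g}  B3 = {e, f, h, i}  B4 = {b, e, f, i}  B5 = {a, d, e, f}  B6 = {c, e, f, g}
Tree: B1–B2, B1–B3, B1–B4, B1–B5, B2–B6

Checking the three conditions: (i) the bags cover all of {a, b, c, d, e, f, g, h, i}; (ii) for each edge, some bag contains both endpoints; (iii) the bags containing any fixed vertex form a subtree. All hold, so the decomposition is valid with width 4 − 1 = 3.

Yes; width 3.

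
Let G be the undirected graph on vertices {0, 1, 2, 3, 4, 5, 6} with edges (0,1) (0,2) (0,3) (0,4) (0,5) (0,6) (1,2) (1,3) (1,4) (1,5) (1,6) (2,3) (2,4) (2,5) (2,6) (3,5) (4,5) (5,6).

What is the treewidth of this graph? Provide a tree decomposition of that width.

Each bag holds 5 vertices, so the decomposition has width 4, which upper-bounds the treewidth. For the lower bound, the 5 vertices {0, 1, 2, 3, 5} are pairwise adjacent, and any tree decomposition puts a clique entirely inside one bag — forcing width ≥ 4. Hence tw(G) = 4 exactly.

Treewidth 4.
Bags: B1 = {0, 1, 2, 4, 5}  B2 = {0, 1, 2, 5, 6}  B3 = {0, 1, 2, 3, 5}
Tree: B1–B2, B1–B3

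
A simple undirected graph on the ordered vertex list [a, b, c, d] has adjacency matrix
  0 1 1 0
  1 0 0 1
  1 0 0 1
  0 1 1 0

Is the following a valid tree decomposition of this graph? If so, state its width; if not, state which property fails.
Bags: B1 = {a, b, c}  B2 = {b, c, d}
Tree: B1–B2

Checking the three conditions: (i) the bags cover all of {a, b, c, d}; (ii) for each edge, some bag contains both endpoints; (iii) the bags containing any fixed vertex form a subtree. All hold, so the decomposition is valid with width 3 − 1 = 2.

Yes; width 2.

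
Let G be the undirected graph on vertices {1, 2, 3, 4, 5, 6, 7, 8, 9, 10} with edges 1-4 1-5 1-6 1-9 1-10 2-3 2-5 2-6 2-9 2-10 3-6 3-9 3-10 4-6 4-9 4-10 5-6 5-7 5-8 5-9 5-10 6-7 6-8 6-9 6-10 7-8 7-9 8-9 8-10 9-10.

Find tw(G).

A width-4 tree decomposition is:
Bags: B1 = {2, 5, 6, 9, 10}  B2 = {1, 5, 6, 9, 10}  B3 = {2, 3, 6, 9, 10}  B4 = {5, 6, 8, 9, 10}  B5 = {1, 4, 6, 9, 10}  B6 = {5, 6, 7, 8, 9}
Tree: B1–B2, B1–B3, B2–B4, B2–B5, B4–B6
Every bag has size at most 5, so the width is 5 − 1 = 4 and tw(G) ≤ 4. Conversely, {2, 3, 6, 9, 10} is a clique of size 5, and the vertices of any clique must share a bag in every tree decomposition; so some bag has ≥ 5 vertices and tw(G) ≥ 4. Combining the bounds, tw(G) = 4.

4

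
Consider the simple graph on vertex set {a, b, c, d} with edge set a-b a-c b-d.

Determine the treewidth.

A width-1 tree decomposition is:
Bags: B1 = {a, c}  B2 = {a, b}  B3 = {b, d}
Tree: B1–B2, B2–B3
Every bag has size at most 2, so the width is 2 − 1 = 1 and tw(G) ≤ 1. G has an edge, so its treewidth is at least 1. Therefore the treewidth is 1.

1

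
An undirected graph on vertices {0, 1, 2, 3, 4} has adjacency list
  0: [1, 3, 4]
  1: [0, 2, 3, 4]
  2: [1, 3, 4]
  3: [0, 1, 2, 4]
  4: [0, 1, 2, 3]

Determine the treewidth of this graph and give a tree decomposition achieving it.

The largest bag has 4 vertices, giving width 3; this decomposition certifies tw(G) ≤ 3. On the other hand G contains the 4-clique {0, 1, 3, 4}. A clique must lie in a single bag of any decomposition, so no decomposition can have width below 3. The upper and lower bounds meet at 3, so that is the treewidth.

Treewidth 3.
One optimal decomposition is:
Bags: B1 = {1, 2, 3, 4}  B2 = {0, 1, 3, 4}
Tree: B1–B2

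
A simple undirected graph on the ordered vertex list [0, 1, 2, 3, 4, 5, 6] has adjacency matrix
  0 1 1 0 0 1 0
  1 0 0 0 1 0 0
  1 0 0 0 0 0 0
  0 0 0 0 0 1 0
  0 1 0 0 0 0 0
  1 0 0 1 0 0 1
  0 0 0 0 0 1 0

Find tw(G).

A width-1 tree decomposition is:
Bags: B1 = {0, 1}  B2 = {0, 5}  B3 = {5, 6}  B4 = {3, 5}  B5 = {0, 2}  B6 = {1, 4}
Tree: B1–B2, B2–B3, B3–B4, B1–B5, B1–B6
The largest bag has 2 vertices, giving width 1; this decomposition certifies tw(G) ≤ 1. Since G has at least one edge (e.g. 0–1), it is not an edgeless graph, so tw(G) ≥ 1. Hence tw(G) = 1 exactly.

1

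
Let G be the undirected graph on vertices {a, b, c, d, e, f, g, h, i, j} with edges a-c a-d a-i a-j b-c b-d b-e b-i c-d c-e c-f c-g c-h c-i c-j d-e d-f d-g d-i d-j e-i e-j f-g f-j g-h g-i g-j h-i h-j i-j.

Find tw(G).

4

A width-4 tree decomposition is:
Bags: B1 = {c, d, f, g, j}  B2 = {c, d, g, i, j}  B3 = {c, g, h, i, j}  B4 = {c, d, e, i, j}  B5 = {b, c, d, e, i}  B6 = {a, c, d, i, j}
Tree: B1–B2, B2–B3, B2–B4, B4–B5, B2–B6
Every bag has size at most 5, so the width is 5 − 1 = 4 and tw(G) ≤ 4. For the lower bound, the 5 vertices {c, d, f, g, j} are pairwise adjacent, and any tree decomposition puts a clique entirely inside one bag — forcing width ≥ 4. Combining the bounds, tw(G) = 4.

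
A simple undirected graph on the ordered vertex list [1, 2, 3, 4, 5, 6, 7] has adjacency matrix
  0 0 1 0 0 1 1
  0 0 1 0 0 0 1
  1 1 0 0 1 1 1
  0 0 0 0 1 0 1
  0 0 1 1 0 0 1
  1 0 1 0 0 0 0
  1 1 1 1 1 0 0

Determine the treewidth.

A width-2 tree decomposition is:
Bags: B1 = {3, 5, 7}  B2 = {1, 3, 7}  B3 = {4, 5, 7}  B4 = {1, 3, 6}  B5 = {2, 3, 7}
Tree: B1–B2, B1–B3, B2–B4, B2–B5
Each bag holds 3 vertices, so the decomposition has width 2, which upper-bounds the treewidth. On the other hand G contains the 3-clique {1, 3, 6}. A clique must lie in a single bag of any decomposition, so no decomposition can have width below 2. Therefore the treewidth is 2.

2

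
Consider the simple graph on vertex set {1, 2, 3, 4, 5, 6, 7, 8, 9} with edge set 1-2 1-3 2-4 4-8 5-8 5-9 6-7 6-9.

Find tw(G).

A width-1 tree decomposition is:
Bags: B1 = {1, 3}  B2 = {1, 2}  B3 = {2, 4}  B4 = {4, 8}  B5 = {5, 8}  B6 = {5, 9}  B7 = {6, 9}  B8 = {6, 7}
Tree: B1–B2, B2–B3, B3–B4, B4–B5, B5–B6, B6–B7, B7–B8
The largest bag has 2 vertices, giving width 1; this decomposition certifies tw(G) ≤ 1. Any graph with an edge has treewidth ≥ 1, and G has the edge 3–1. Therefore the treewidth is 1.

1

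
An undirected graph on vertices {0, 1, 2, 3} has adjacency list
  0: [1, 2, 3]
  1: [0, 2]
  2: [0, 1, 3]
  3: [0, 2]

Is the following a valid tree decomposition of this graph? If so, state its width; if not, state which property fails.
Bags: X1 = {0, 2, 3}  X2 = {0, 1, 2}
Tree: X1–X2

Every vertex of G appears in some bag (union = {0, 1, 2, 3}); every edge is covered by a bag; and for each vertex v the set of bags containing v is connected in the bag tree. The decomposition is therefore valid. The largest bag has 3 vertices, so the width is 2.

Yes; width 2.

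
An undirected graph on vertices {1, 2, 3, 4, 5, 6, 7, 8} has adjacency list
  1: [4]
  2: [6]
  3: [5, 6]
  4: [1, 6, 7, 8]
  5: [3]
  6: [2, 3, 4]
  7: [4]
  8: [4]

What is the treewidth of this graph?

A width-1 tree decomposition is:
Bags: B1 = {4, 6}  B2 = {1, 4}  B3 = {2, 6}  B4 = {3, 6}  B5 = {3, 5}  B6 = {4, 8}  B7 = {4, 7}
Tree: B1–B2, B1–B3, B1–B4, B4–B5, B2–B6, B6–B7
Each bag holds 2 vertices, so the decomposition has width 1, which upper-bounds the treewidth. G has an edge, so its treewidth is at least 1. The upper and lower bounds meet at 1, so that is the treewidth.

1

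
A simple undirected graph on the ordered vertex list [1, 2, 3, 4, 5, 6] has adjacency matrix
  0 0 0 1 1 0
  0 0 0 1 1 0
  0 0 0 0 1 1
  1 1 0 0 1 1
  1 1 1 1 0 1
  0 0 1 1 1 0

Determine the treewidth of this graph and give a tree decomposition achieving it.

The largest bag has 3 vertices, giving width 2; this decomposition certifies tw(G) ≤ 2. On the other hand G contains the 3-clique {3, 5, 6}. A clique must lie in a single bag of any decomposition, so no decomposition can have width below 2. The upper and lower bounds meet at 2, so that is the treewidth.

Treewidth 2.
Bags: B1 = {3, 5, 6}  B2 = {4, 5, 6}  B3 = {2, 4, 5}  B4 = {1, 4, 5}
Tree: B1–B2, B2–B3, B2–B4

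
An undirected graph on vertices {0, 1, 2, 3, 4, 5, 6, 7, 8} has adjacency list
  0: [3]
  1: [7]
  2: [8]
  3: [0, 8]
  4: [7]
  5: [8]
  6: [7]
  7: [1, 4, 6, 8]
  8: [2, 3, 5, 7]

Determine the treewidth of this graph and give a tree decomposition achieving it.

Each bag holds 2 vertices, so the decomposition has width 1, which upper-bounds the treewidth. G has an edge, so its treewidth is at least 1. The upper and lower bounds meet at 1, so that is the treewidth.

Treewidth 1.
One optimal decomposition is:
Bags: B1 = {7, 8}  B2 = {5, 8}  B3 = {3, 8}  B4 = {1, 7}  B5 = {2, 8}  B6 = {4, 7}  B7 = {6, 7}  B8 = {0, 3}
Tree: B1–B2, B2–B3, B1–B4, B1–B5, B4–B6, B4–B7, B3–B8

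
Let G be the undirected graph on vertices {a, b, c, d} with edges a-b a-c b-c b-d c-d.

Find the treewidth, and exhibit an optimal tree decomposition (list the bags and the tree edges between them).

Treewidth 2.
One such decomposition:
Bags: B1 = {b, c, d}  B2 = {a, b, c}
Tree: B1–B2

The largest bag has 3 vertices, giving width 2; this decomposition certifies tw(G) ≤ 2. On the other hand G contains the 3-clique {b, c, d}. A clique must lie in a single bag of any decomposition, so no decomposition can have width below 2. Therefore the treewidth is 2.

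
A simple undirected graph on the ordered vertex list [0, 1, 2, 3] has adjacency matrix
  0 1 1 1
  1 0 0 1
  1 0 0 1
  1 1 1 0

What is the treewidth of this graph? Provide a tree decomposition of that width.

Each bag holds 3 vertices, so the decomposition has width 2, which upper-bounds the treewidth. On the other hand G contains the 3-clique {0, 1, 3}. A clique must lie in a single bag of any decomposition, so no decomposition can have width below 2. The upper and lower bounds meet at 2, so that is the treewidth.

Treewidth 2.
One such decomposition:
Bags: B1 = {0, 1, 3}  B2 = {0, 2, 3}
Tree: B1–B2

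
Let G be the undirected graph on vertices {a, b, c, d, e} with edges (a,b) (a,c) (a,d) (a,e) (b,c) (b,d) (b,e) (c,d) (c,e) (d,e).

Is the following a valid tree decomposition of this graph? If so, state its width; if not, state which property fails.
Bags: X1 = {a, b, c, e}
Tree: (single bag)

No — vertex d appears in no bag.

A tree decomposition must satisfy three properties: every vertex lies in some bag; for every edge, both endpoints lie together in some bag; and for every vertex, the bags containing it form a connected subtree. Here vertex d appears in no bag, so the decomposition is invalid.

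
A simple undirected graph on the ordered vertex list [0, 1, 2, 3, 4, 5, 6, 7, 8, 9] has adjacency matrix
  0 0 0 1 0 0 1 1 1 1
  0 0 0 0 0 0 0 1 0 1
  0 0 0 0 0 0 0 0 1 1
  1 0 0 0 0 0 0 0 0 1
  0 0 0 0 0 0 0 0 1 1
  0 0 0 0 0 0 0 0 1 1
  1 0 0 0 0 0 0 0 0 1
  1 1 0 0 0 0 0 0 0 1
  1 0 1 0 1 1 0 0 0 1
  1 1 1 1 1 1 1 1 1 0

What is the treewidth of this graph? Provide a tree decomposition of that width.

Each bag holds 3 vertices, so the decomposition has width 2, which upper-bounds the treewidth. Conversely, {0, 8, 9} is a clique of size 3, and the vertices of any clique must share a bag in every tree decomposition; so some bag has ≥ 3 vertices and tw(G) ≥ 2. Combining the bounds, tw(G) = 2.

Treewidth 2.
Bags: B1 = {0, 8, 9}  B2 = {0, 7, 9}  B3 = {2, 8, 9}  B4 = {1, 7, 9}  B5 = {0, 3, 9}  B6 = {4, 8, 9}  B7 = {0, 6, 9}  B8 = {5, 8, 9}
Tree: B1–B2, B1–B3, B2–B4, B1–B5, B3–B6, B5–B7, B6–B8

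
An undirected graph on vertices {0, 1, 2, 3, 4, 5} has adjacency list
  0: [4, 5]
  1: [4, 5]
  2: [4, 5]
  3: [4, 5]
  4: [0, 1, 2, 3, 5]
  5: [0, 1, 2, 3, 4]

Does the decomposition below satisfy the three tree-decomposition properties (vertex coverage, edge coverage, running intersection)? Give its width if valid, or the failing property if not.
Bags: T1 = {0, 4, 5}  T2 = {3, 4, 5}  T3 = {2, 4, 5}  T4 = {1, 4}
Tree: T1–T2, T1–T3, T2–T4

No — edge (5,1) lies in no bag.

A tree decomposition must satisfy three properties: every vertex lies in some bag; for every edge, both endpoints lie together in some bag; and for every vertex, the bags containing it form a connected subtree. Here edge (5,1) lies in no bag, so the decomposition is invalid.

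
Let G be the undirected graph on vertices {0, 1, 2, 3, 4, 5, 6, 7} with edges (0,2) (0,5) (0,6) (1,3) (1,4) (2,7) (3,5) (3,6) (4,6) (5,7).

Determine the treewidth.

2

A width-2 tree decomposition is:
Bags: B1 = {2, 5, 7}  B2 = {0, 2, 5}  B3 = {0, 3, 5}  B4 = {0, 3, 6}  B5 = {1, 3, 6}  B6 = {1, 4, 6}
Tree: B1–B2, B2–B3, B3–B4, B4–B5, B5–B6
Every bag has size at most 3, so the width is 3 − 1 = 2 and tw(G) ≤ 2. Since 7–2–0–5–7 is a cycle in G, G is not acyclic. Forests are exactly the graphs of treewidth ≤ 1, so tw(G) ≥ 2. The upper and lower bounds meet at 2, so that is the treewidth.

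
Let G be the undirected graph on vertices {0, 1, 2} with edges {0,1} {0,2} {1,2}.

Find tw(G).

A width-2 tree decomposition is:
Bags: B1 = {0, 1, 2}
Tree: (single bag)
With just one bag of size 3, the width is 3 − 1 = 2, so tw(G) ≤ 2. On the other hand G contains the 3-clique {0, 1, 2}. A clique must lie in a single bag of any decomposition, so no decomposition can have width below 2. Therefore the treewidth is 2.

2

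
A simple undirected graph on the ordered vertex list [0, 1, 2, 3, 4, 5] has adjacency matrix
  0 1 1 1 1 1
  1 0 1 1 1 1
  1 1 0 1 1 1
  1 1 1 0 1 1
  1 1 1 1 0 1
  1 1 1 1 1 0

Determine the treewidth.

A width-5 tree decomposition is:
Bags: B1 = {0, 1, 2, 3, 4, 5}
Tree: (single bag)
With just one bag of size 6, the width is 6 − 1 = 5, so tw(G) ≤ 5. On the other hand G contains the 6-clique {0, 1, 2, 3, 4, 5}. A clique must lie in a single bag of any decomposition, so no decomposition can have width below 5. Combining the bounds, tw(G) = 5.

5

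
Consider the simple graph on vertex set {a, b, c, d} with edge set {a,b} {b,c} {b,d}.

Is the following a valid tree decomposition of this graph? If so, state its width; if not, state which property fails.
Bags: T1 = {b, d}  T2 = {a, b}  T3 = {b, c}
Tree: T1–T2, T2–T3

Vertex coverage: the bags together contain {a, b, c, d}, the full vertex set. Edge coverage: each edge of G has both endpoints in at least one bag. Running intersection: for every vertex, the bags containing it form a connected subtree. All three properties hold, so this is a valid tree decomposition of width max|bag| − 1 = 1, and hence tw(G) ≤ 1.

Yes; width 1.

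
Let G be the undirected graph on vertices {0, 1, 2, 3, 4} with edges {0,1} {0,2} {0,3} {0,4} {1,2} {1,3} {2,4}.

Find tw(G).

A width-2 tree decomposition is:
Bags: B1 = {0, 1, 3}  B2 = {0, 1, 2}  B3 = {0, 2, 4}
Tree: B1–B2, B2–B3
Each bag holds 3 vertices, so the decomposition has width 2, which upper-bounds the treewidth. Conversely, {0, 1, 2} is a clique of size 3, and the vertices of any clique must share a bag in every tree decomposition; so some bag has ≥ 3 vertices and tw(G) ≥ 2. Hence tw(G) = 2 exactly.

2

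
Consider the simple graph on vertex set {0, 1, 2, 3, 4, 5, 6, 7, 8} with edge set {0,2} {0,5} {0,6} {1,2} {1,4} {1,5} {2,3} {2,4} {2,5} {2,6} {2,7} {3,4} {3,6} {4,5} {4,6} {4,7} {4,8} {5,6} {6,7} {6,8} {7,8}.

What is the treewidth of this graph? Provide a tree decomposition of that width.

Treewidth 3.
Bags: B1 = {2, 4, 5, 6}  B2 = {1, 2, 4, 5}  B3 = {2, 3, 4, 6}  B4 = {0, 2, 5, 6}  B5 = {2, 4, 6, 7}  B6 = {4, 6, 7, 8}
Tree: B1–B2, B1–B3, B1–B4, B3–B5, B5–B6

Each bag holds 4 vertices, so the decomposition has width 3, which upper-bounds the treewidth. On the other hand G contains the 4-clique {4, 6, 7, 8}. A clique must lie in a single bag of any decomposition, so no decomposition can have width below 3. Hence tw(G) = 3 exactly.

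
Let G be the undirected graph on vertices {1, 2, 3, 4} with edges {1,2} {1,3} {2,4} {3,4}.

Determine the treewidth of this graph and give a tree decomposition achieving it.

Treewidth 2.
One optimal decomposition is:
Bags: B1 = {1, 2, 3}  B2 = {2, 3, 4}
Tree: B1–B2

Each bag holds 3 vertices, so the decomposition has width 2, which upper-bounds the treewidth. Since 3–1–2–4–3 is a cycle in G, G is not acyclic. Forests are exactly the graphs of treewidth ≤ 1, so tw(G) ≥ 2. Combining the bounds, tw(G) = 2.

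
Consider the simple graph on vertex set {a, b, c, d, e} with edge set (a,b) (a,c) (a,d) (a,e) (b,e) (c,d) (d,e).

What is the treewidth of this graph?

A width-2 tree decomposition is:
Bags: B1 = {a, d, e}  B2 = {a, b, e}  B3 = {a, c, d}
Tree: B1–B2, B1–B3
The largest bag has 3 vertices, giving width 2; this decomposition certifies tw(G) ≤ 2. On the other hand G contains the 3-clique {a, d, e}. A clique must lie in a single bag of any decomposition, so no decomposition can have width below 2. Combining the bounds, tw(G) = 2.

2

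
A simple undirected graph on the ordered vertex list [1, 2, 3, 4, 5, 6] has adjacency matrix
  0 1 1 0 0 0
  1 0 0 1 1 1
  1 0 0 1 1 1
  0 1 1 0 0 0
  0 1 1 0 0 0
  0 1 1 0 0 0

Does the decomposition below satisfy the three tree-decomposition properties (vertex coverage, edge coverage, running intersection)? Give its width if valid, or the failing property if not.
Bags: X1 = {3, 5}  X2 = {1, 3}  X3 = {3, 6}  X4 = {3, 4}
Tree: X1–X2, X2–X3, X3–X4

A tree decomposition must satisfy three properties: every vertex lies in some bag; for every edge, both endpoints lie together in some bag; and for every vertex, the bags containing it form a connected subtree. Here vertex 2 appears in no bag, so the decomposition is invalid.

No — vertex 2 appears in no bag.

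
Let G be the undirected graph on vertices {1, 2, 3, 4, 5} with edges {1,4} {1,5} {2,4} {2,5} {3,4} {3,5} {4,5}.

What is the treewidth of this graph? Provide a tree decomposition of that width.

Every bag has size at most 3, so the width is 3 − 1 = 2 and tw(G) ≤ 2. On the other hand G contains the 3-clique {1, 4, 5}. A clique must lie in a single bag of any decomposition, so no decomposition can have width below 2. Hence tw(G) = 2 exactly.

Treewidth 2.
One such decomposition:
Bags: B1 = {2, 4, 5}  B2 = {3, 4, 5}  B3 = {1, 4, 5}
Tree: B1–B2, B1–B3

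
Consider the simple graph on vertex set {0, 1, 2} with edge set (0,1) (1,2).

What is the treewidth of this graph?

1

A width-1 tree decomposition is:
Bags: B1 = {0, 1}  B2 = {1, 2}
Tree: B1–B2
The largest bag has 2 vertices, giving width 1; this decomposition certifies tw(G) ≤ 1. G has an edge, so its treewidth is at least 1. Hence tw(G) = 1 exactly.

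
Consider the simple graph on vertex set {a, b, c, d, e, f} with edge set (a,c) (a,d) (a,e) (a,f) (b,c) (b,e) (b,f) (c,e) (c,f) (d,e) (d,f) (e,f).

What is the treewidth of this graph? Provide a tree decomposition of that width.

Every bag has size at most 4, so the width is 4 − 1 = 3 and tw(G) ≤ 3. For the lower bound, the 4 vertices {a, d, e, f} are pairwise adjacent, and any tree decomposition puts a clique entirely inside one bag — forcing width ≥ 3. The upper and lower bounds meet at 3, so that is the treewidth.

Treewidth 3.
One such decomposition:
Bags: B1 = {a, c, e, f}  B2 = {a, d, e, f}  B3 = {b, c, e, f}
Tree: B1–B2, B1–B3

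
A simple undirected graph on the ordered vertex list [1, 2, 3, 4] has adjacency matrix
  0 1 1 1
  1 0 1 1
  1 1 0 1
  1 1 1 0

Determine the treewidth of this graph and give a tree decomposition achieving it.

Treewidth 3.
One such decomposition:
Bags: B1 = {1, 2, 3, 4}
Tree: (single bag)

With just one bag of size 4, the width is 4 − 1 = 3, so tw(G) ≤ 3. On the other hand G contains the 4-clique {1, 2, 3, 4}. A clique must lie in a single bag of any decomposition, so no decomposition can have width below 3. The upper and lower bounds meet at 3, so that is the treewidth.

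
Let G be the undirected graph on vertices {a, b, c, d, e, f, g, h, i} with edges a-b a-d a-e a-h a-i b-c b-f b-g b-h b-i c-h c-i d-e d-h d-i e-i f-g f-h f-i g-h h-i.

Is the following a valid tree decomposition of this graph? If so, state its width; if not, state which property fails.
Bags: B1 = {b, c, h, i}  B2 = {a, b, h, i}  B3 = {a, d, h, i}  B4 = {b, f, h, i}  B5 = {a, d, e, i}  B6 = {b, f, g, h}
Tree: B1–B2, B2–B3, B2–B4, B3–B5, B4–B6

Yes; width 3.

Every vertex of G appears in some bag (union = {a, b, c, d, e, f, g, h, i}); every edge is covered by a bag; and for each vertex v the set of bags containing v is connected in the bag tree. The decomposition is therefore valid. The largest bag has 4 vertices, so the width is 3.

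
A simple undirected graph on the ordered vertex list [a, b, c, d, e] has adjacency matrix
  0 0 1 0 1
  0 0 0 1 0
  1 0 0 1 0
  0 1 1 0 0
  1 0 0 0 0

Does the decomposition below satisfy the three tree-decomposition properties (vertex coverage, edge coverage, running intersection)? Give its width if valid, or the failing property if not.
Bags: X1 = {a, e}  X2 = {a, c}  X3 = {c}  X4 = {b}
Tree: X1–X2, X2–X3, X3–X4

A tree decomposition must satisfy three properties: every vertex lies in some bag; for every edge, both endpoints lie together in some bag; and for every vertex, the bags containing it form a connected subtree. Here vertex d appears in no bag, so the decomposition is invalid.

No — vertex d appears in no bag.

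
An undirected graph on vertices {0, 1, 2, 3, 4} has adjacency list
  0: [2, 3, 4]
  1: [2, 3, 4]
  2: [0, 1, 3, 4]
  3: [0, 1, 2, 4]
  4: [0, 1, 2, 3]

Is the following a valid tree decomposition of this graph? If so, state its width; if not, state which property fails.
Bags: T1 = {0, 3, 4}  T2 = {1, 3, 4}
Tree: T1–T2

No — vertex 2 appears in no bag.

A tree decomposition must satisfy three properties: every vertex lies in some bag; for every edge, both endpoints lie together in some bag; and for every vertex, the bags containing it form a connected subtree. Here vertex 2 appears in no bag, so the decomposition is invalid.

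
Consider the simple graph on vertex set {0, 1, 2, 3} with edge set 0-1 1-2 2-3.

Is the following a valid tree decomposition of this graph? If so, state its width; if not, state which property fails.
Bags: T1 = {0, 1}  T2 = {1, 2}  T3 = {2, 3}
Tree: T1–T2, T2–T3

Yes; width 1.

Vertex coverage: the bags together contain {0, 1, 2, 3}, the full vertex set. Edge coverage: each edge of G has both endpoints in at least one bag. Running intersection: for every vertex, the bags containing it form a connected subtree. All three properties hold, so this is a valid tree decomposition of width max|bag| − 1 = 1, and hence tw(G) ≤ 1.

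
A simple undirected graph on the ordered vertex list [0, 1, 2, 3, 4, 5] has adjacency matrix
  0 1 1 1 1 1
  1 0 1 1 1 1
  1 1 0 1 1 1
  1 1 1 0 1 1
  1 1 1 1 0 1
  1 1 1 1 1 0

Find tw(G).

5

A width-5 tree decomposition is:
Bags: B1 = {0, 1, 2, 3, 4, 5}
Tree: (single bag)
A single bag containing all 6 vertices is trivially a valid decomposition of width 5. Conversely, {0, 1, 2, 3, 4, 5} is a clique of size 6, and the vertices of any clique must share a bag in every tree decomposition; so some bag has ≥ 6 vertices and tw(G) ≥ 5. The upper and lower bounds meet at 5, so that is the treewidth.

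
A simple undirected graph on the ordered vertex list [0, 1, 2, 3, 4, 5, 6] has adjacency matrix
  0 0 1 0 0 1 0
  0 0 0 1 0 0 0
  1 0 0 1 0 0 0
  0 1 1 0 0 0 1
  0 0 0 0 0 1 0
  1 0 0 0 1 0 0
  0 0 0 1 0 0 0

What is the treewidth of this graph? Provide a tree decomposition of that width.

Each bag holds 2 vertices, so the decomposition has width 1, which upper-bounds the treewidth. G has an edge, so its treewidth is at least 1. Hence tw(G) = 1 exactly.

Treewidth 1.
One such decomposition:
Bags: B1 = {2, 3}  B2 = {0, 2}  B3 = {0, 5}  B4 = {3, 6}  B5 = {1, 3}  B6 = {4, 5}
Tree: B1–B2, B2–B3, B1–B4, B1–B5, B3–B6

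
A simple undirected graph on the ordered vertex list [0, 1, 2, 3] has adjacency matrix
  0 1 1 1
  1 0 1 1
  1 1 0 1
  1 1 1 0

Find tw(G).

A width-3 tree decomposition is:
Bags: B1 = {0, 1, 2, 3}
Tree: (single bag)
With just one bag of size 4, the width is 4 − 1 = 3, so tw(G) ≤ 3. Conversely, {0, 1, 2, 3} is a clique of size 4, and the vertices of any clique must share a bag in every tree decomposition; so some bag has ≥ 4 vertices and tw(G) ≥ 3. The upper and lower bounds meet at 3, so that is the treewidth.

3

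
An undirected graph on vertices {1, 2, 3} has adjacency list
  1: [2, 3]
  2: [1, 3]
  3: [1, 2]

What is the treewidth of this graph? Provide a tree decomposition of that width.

Treewidth 2.
One optimal decomposition is:
Bags: B1 = {1, 2, 3}
Tree: (single bag)

With just one bag of size 3, the width is 3 − 1 = 2, so tw(G) ≤ 2. Conversely, {1, 2, 3} is a clique of size 3, and the vertices of any clique must share a bag in every tree decomposition; so some bag has ≥ 3 vertices and tw(G) ≥ 2. Combining the bounds, tw(G) = 2.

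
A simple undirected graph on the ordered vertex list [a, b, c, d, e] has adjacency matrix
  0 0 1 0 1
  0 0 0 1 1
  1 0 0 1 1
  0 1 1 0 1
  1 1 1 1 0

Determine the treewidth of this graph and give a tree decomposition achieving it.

Treewidth 2.
Bags: B1 = {b, d, e}  B2 = {c, d, e}  B3 = {a, c, e}
Tree: B1–B2, B2–B3

The largest bag has 3 vertices, giving width 2; this decomposition certifies tw(G) ≤ 2. Conversely, {c, d, e} is a clique of size 3, and the vertices of any clique must share a bag in every tree decomposition; so some bag has ≥ 3 vertices and tw(G) ≥ 2. Hence tw(G) = 2 exactly.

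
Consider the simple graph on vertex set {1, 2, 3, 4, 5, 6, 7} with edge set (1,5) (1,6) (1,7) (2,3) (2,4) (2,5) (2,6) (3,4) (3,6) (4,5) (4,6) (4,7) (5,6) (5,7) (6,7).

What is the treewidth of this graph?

A width-3 tree decomposition is:
Bags: B1 = {4, 5, 6, 7}  B2 = {1, 5, 6, 7}  B3 = {2, 4, 5, 6}  B4 = {2, 3, 4, 6}
Tree: B1–B2, B1–B3, B3–B4
Every bag has size at most 4, so the width is 4 − 1 = 3 and tw(G) ≤ 3. For the lower bound, the 4 vertices {1, 5, 6, 7} are pairwise adjacent, and any tree decomposition puts a clique entirely inside one bag — forcing width ≥ 3. The upper and lower bounds meet at 3, so that is the treewidth.

3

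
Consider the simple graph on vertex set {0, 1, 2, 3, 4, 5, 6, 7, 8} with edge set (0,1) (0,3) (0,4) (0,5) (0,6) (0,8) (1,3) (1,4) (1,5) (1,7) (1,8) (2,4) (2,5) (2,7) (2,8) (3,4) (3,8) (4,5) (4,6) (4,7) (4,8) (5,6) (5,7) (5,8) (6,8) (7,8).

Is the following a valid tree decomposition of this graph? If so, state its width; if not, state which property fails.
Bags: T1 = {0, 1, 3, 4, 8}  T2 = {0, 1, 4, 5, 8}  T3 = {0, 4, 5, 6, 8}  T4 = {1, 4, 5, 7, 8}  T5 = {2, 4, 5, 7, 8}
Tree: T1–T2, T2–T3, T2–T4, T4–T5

Vertex coverage: the bags together contain {0, 1, 2, 3, 4, 5, 6, 7, 8}, the full vertex set. Edge coverage: each edge of G has both endpoints in at least one bag. Running intersection: for every vertex, the bags containing it form a connected subtree. All three properties hold, so this is a valid tree decomposition of width max|bag| − 1 = 4, and hence tw(G) ≤ 4.

Yes; width 4.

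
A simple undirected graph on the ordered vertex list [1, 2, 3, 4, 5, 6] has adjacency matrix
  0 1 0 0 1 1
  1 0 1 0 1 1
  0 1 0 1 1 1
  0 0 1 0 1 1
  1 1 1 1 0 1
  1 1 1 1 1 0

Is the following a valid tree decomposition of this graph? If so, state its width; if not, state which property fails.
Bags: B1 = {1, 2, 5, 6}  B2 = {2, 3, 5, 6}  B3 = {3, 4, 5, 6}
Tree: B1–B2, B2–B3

Vertex coverage: the bags together contain {1, 2, 3, 4, 5, 6}, the full vertex set. Edge coverage: each edge of G has both endpoints in at least one bag. Running intersection: for every vertex, the bags containing it form a connected subtree. All three properties hold, so this is a valid tree decomposition of width max|bag| − 1 = 3, and hence tw(G) ≤ 3.

Yes; width 3.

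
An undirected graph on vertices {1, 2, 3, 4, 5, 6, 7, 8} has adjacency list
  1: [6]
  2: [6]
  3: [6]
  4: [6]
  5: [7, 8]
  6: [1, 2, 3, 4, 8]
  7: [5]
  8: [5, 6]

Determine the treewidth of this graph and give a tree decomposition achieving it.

Treewidth 1.
Bags: B1 = {1, 6}  B2 = {2, 6}  B3 = {6, 8}  B4 = {3, 6}  B5 = {4, 6}  B6 = {5, 8}  B7 = {5, 7}
Tree: B1–B2, B2–B3, B2–B4, B3–B5, B3–B6, B6–B7

Each bag holds 2 vertices, so the decomposition has width 1, which upper-bounds the treewidth. Since G has at least one edge (e.g. 1–6), it is not an edgeless graph, so tw(G) ≥ 1. Hence tw(G) = 1 exactly.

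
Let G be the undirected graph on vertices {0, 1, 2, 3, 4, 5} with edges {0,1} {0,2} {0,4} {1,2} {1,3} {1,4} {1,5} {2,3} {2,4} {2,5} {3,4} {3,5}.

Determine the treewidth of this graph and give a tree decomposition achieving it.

Treewidth 3.
Bags: B1 = {1, 2, 3, 4}  B2 = {1, 2, 3, 5}  B3 = {0, 1, 2, 4}
Tree: B1–B2, B1–B3

Every bag has size at most 4, so the width is 4 − 1 = 3 and tw(G) ≤ 3. For the lower bound, the 4 vertices {0, 1, 2, 4} are pairwise adjacent, and any tree decomposition puts a clique entirely inside one bag — forcing width ≥ 3. Therefore the treewidth is 3.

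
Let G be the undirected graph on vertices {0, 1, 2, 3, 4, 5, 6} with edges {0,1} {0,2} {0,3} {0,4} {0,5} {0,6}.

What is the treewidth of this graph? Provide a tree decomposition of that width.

Treewidth 1.
Bags: B1 = {0, 3}  B2 = {0, 6}  B3 = {0, 1}  B4 = {0, 5}  B5 = {0, 2}  B6 = {0, 4}
Tree: B1–B2, B2–B3, B2–B4, B1–B5, B3–B6

Every bag has size at most 2, so the width is 2 − 1 = 1 and tw(G) ≤ 1. Since G has at least one edge (e.g. 0–3), it is not an edgeless graph, so tw(G) ≥ 1. The upper and lower bounds meet at 1, so that is the treewidth.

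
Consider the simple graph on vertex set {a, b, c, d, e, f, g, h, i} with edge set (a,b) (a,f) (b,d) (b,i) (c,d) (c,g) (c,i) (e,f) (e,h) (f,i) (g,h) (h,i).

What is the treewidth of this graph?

A width-3 tree decomposition is:
Bags: B1 = {b, c, d, g}  B2 = {b, c, g, i}  B3 = {b, g, h, i}  B4 = {a, b, h, i}  B5 = {a, f, h, i}  B6 = {a, e, f, h}
Tree: B1–B2, B2–B3, B3–B4, B4–B5, B5–B6
Each bag holds 4 vertices, so the decomposition has width 3, which upper-bounds the treewidth. For the lower bound: the 4 vertex sets {c,d,g}, {b}, {i}, {a,e,f,h} are disjoint, each induces a connected subgraph, and every pair is joined by at least one edge of G. Contracting each set to a single vertex therefore yields K_{4} as a minor, and since treewidth is minor-monotone, tw(G) ≥ tw(K_{4}) = 3. Hence tw(G) = 3 exactly.

3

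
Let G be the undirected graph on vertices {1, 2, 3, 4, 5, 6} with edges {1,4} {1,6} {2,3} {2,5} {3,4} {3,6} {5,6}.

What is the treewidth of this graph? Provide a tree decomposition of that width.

Treewidth 2.
One optimal decomposition is:
Bags: B1 = {1, 3, 4}  B2 = {1, 3, 6}  B3 = {2, 3, 6}  B4 = {2, 5, 6}
Tree: B1–B2, B2–B3, B3–B4

Each bag holds 3 vertices, so the decomposition has width 2, which upper-bounds the treewidth. The edges 4–1–6–3–4 form a cycle, so G is not a tree and its treewidth is at least 2. Therefore the treewidth is 2.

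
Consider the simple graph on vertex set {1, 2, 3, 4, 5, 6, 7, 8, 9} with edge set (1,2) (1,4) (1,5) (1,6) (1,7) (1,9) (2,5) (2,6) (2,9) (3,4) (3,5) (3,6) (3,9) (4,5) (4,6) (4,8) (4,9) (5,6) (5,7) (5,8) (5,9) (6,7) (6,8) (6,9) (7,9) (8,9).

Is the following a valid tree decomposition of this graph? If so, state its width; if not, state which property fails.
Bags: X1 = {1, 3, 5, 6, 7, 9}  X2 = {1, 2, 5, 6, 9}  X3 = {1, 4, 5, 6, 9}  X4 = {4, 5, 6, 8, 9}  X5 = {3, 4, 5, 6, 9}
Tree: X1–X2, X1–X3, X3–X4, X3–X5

No — bags containing vertex 3 are not connected in the tree.

A tree decomposition must satisfy three properties: every vertex lies in some bag; for every edge, both endpoints lie together in some bag; and for every vertex, the bags containing it form a connected subtree. Here bags containing vertex 3 are not connected in the tree, so the decomposition is invalid.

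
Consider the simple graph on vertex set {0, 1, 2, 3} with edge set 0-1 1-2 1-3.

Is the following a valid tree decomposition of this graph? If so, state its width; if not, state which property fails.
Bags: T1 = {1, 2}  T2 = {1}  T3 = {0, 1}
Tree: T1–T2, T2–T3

No — vertex 3 appears in no bag.

A tree decomposition must satisfy three properties: every vertex lies in some bag; for every edge, both endpoints lie together in some bag; and for every vertex, the bags containing it form a connected subtree. Here vertex 3 appears in no bag, so the decomposition is invalid.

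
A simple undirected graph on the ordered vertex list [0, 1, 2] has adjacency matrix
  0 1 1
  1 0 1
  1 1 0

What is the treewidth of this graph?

A width-2 tree decomposition is:
Bags: B1 = {0, 1, 2}
Tree: (single bag)
With just one bag of size 3, the width is 3 − 1 = 2, so tw(G) ≤ 2. Conversely, {0, 1, 2} is a clique of size 3, and the vertices of any clique must share a bag in every tree decomposition; so some bag has ≥ 3 vertices and tw(G) ≥ 2. Combining the bounds, tw(G) = 2.

2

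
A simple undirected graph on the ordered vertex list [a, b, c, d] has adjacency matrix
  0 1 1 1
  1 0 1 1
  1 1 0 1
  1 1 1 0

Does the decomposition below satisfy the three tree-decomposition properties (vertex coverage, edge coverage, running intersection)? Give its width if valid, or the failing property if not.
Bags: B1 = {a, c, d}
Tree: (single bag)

No — vertex b appears in no bag.

A tree decomposition must satisfy three properties: every vertex lies in some bag; for every edge, both endpoints lie together in some bag; and for every vertex, the bags containing it form a connected subtree. Here vertex b appears in no bag, so the decomposition is invalid.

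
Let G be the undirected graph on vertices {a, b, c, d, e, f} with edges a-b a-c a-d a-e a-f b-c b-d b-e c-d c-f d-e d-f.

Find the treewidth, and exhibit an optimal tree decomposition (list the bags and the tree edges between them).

Treewidth 3.
One optimal decomposition is:
Bags: B1 = {a, c, d, f}  B2 = {a, b, c, d}  B3 = {a, b, d, e}
Tree: B1–B2, B2–B3

The largest bag has 4 vertices, giving width 3; this decomposition certifies tw(G) ≤ 3. For the lower bound, the 4 vertices {a, b, d, e} are pairwise adjacent, and any tree decomposition puts a clique entirely inside one bag — forcing width ≥ 3. Therefore the treewidth is 3.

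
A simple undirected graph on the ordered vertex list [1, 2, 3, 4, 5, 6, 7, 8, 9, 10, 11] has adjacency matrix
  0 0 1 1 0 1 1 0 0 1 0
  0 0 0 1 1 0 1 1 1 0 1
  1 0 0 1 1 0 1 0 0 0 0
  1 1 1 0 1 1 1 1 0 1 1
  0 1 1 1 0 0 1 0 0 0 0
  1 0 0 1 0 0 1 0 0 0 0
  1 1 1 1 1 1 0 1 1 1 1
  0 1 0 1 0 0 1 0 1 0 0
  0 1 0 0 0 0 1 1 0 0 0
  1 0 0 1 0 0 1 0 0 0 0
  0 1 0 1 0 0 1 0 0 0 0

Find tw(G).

3

A width-3 tree decomposition is:
Bags: B1 = {2, 4, 7, 8}  B2 = {2, 4, 5, 7}  B3 = {2, 4, 7, 11}  B4 = {3, 4, 5, 7}  B5 = {1, 3, 4, 7}  B6 = {1, 4, 7, 10}  B7 = {2, 7, 8, 9}  B8 = {1, 4, 6, 7}
Tree: B1–B2, B2–B3, B2–B4, B4–B5, B5–B6, B1–B7, B6–B8
Each bag holds 4 vertices, so the decomposition has width 3, which upper-bounds the treewidth. On the other hand G contains the 4-clique {2, 7, 8, 9}. A clique must lie in a single bag of any decomposition, so no decomposition can have width below 3. Therefore the treewidth is 3.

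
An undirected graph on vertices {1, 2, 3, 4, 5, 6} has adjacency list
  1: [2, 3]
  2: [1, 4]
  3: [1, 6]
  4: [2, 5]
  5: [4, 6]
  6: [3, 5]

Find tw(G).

2

A width-2 tree decomposition is:
Bags: B1 = {1, 2, 3}  B2 = {2, 3, 4}  B3 = {3, 4, 5}  B4 = {3, 5, 6}
Tree: B1–B2, B2–B3, B3–B4
The largest bag has 3 vertices, giving width 2; this decomposition certifies tw(G) ≤ 2. The edges 3–1–2–4–5–6–3 form a cycle, so G is not a tree and its treewidth is at least 2. Combining the bounds, tw(G) = 2.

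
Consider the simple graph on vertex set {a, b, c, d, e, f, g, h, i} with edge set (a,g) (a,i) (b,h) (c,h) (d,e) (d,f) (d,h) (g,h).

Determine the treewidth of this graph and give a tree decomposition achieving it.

Treewidth 1.
One optimal decomposition is:
Bags: B1 = {g, h}  B2 = {d, h}  B3 = {d, f}  B4 = {c, h}  B5 = {b, h}  B6 = {a, g}  B7 = {d, e}  B8 = {a, i}
Tree: B1–B2, B2–B3, B2–B4, B4–B5, B1–B6, B3–B7, B6–B8

The largest bag has 2 vertices, giving width 1; this decomposition certifies tw(G) ≤ 1. Since G has at least one edge (e.g. h–g), it is not an edgeless graph, so tw(G) ≥ 1. Combining the bounds, tw(G) = 1.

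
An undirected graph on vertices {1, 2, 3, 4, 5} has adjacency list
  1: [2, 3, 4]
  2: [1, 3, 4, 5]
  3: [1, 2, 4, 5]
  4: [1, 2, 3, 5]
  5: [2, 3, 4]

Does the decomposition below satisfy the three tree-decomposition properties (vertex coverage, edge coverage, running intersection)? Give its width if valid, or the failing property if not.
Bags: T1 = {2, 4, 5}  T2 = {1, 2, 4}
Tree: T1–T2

A tree decomposition must satisfy three properties: every vertex lies in some bag; for every edge, both endpoints lie together in some bag; and for every vertex, the bags containing it form a connected subtree. Here vertex 3 appears in no bag, so the decomposition is invalid.

No — vertex 3 appears in no bag.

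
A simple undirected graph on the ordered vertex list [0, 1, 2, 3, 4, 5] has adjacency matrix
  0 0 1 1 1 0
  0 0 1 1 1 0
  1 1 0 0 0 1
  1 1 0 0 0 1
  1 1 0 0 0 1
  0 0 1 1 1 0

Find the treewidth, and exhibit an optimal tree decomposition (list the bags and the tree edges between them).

Treewidth 3.
One optimal decomposition is:
Bags: B1 = {0, 1, 4, 5}  B2 = {0, 1, 3, 5}  B3 = {0, 1, 2, 5}
Tree: B1–B2, B2–B3

The largest bag has 4 vertices, giving width 3; this decomposition certifies tw(G) ≤ 3. For the lower bound: the 4 vertex sets {1,4}, {3,5}, {0}, {2} are disjoint, each induces a connected subgraph, and every pair is joined by at least one edge of G. Contracting each set to a single vertex therefore yields K_{4} as a minor, and since treewidth is minor-monotone, tw(G) ≥ tw(K_{4}) = 3. Hence tw(G) = 3 exactly.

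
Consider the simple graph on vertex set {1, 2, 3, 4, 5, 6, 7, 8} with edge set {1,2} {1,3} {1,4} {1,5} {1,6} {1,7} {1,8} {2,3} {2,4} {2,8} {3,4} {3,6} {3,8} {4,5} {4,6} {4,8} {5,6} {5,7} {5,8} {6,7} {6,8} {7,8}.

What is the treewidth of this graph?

A width-4 tree decomposition is:
Bags: B1 = {1, 4, 5, 6, 8}  B2 = {1, 5, 6, 7, 8}  B3 = {1, 3, 4, 6, 8}  B4 = {1, 2, 3, 4, 8}
Tree: B1–B2, B1–B3, B3–B4
The largest bag has 5 vertices, giving width 4; this decomposition certifies tw(G) ≤ 4. For the lower bound, the 5 vertices {1, 2, 3, 4, 8} are pairwise adjacent, and any tree decomposition puts a clique entirely inside one bag — forcing width ≥ 4. Hence tw(G) = 4 exactly.

4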